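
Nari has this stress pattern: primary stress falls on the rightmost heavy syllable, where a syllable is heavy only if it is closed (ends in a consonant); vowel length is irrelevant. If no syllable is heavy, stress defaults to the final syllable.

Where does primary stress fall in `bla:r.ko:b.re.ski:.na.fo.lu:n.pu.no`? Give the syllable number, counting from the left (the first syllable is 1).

7

Weights: 1 bla:r H, 2 ko:b H, 3 re L, 4 ski: L, 5 na L, 6 fo L, 7 lu:n H, 8 pu L, 9 no L.
Heavy syllables in the domain: 1, 2, 7. The rightmost is syllable 7 (lu:n).
Primary stress: syllable 7 → bla:r.ko:b.re.ski:.na.fo.ˈlu:n.pu.no.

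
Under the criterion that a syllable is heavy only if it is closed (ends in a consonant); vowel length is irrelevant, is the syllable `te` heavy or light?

light

`te`: short vowel, open (no coda). Open (no coda) → light.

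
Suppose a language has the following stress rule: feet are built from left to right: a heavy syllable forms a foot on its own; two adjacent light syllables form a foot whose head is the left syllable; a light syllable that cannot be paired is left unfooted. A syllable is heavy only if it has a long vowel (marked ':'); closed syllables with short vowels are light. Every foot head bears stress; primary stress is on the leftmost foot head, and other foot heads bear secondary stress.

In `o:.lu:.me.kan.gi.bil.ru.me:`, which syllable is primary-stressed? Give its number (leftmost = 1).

Weights: 1 o: H, 2 lu: H, 3 me L, 4 kan L, 5 gi L, 6 bil L, 7 ru L, 8 me: H.
Parse left to right (heavy = foot alone; LL = one foot; stranded L unfooted): (ˈo:) (ˈlu:) (ˈme.kan) (ˈgi.bil) ru (ˈme:).
Foot heads: 1, 2, 3, 5, 8.
Primary stress on the leftmost head = syllable 1.
Primary stress: syllable 1 → ˈo:.lu:.me.kan.gi.bil.ru.me:.

1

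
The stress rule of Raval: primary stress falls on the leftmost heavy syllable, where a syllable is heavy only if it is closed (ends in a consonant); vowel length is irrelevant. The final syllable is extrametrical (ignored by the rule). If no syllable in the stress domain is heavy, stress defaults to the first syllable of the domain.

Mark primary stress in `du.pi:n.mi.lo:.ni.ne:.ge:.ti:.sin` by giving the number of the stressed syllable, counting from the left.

The final syllable (9, sin) is extrametrical; the stress domain is syllables 1–8.
Weights: 1 du L, 2 pi:n H, 3 mi L, 4 lo: L, 5 ni L, 6 ne: L, 7 ge: L, 8 ti: L.
Heavy syllables in the domain: 2. The leftmost is syllable 2 (pi:n).
Primary stress: syllable 2 → du.ˈpi:n.mi.lo:.ni.ne:.ge:.ti:.sin.

2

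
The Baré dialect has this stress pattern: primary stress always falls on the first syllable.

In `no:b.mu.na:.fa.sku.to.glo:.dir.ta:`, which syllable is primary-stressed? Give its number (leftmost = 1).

The word has 9 syllables; the first syllable is syllable 1 (no:b).
Primary stress: syllable 1 → ˈno:b.mu.na:.fa.sku.to.glo:.dir.ta:.

1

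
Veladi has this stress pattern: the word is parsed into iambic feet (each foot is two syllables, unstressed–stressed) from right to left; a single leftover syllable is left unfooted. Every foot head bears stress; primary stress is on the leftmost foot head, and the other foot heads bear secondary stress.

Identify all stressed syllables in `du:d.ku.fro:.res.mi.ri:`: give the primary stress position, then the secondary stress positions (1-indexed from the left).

Parse right to left into iambic (σˈσ) feet: (du:d.ˈku) (fro:.ˈres) (mi.ˈri:).
Foot heads (stressed positions): 2, 4, 6.
End Rule Leftmost: primary stress on the leftmost head = syllable 2.
Secondary stress on 4, 6: du:d.ˈku.fro:.ˌres.mi.ˌri:.

primary 2, secondary 4, 6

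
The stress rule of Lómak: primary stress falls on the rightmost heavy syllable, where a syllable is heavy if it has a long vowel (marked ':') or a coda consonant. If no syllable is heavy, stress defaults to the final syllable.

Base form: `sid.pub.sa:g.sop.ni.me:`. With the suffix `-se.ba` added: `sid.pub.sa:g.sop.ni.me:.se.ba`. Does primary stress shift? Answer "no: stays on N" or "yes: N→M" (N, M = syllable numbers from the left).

Base `sid.pub.sa:g.sop.ni.me:` (6 syllables):
  Weights: 1 sid H, 2 pub H, 3 sa:g H, 4 sop H, 5 ni L, 6 me: H.
  Heavy syllables in the domain: 1, 2, 3, 4, 6. The rightmost is syllable 6 (me:).
  → primary stress on syllable 6.
Suffixed `sid.pub.sa:g.sop.ni.me:.se.ba` (8 syllables):
  Weights: 1 sid H, 2 pub H, 3 sa:g H, 4 sop H, 5 ni L, 6 me: H, 7 se L, 8 ba L.
  Heavy syllables in the domain: 1, 2, 3, 4, 6. The rightmost is syllable 6 (me:).
  → primary stress on syllable 6.

no: stays on 6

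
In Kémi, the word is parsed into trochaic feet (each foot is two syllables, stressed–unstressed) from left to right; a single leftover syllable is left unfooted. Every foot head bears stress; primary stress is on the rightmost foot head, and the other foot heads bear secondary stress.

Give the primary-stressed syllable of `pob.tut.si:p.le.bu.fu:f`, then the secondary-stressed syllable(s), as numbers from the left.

primary 5, secondary 1, 3

Parse left to right into trochaic (ˈσσ) feet: (ˈpob.tut) (ˈsi:p.le) (ˈbu.fu:f).
Foot heads (stressed positions): 1, 3, 5.
End Rule Rightmost: primary stress on the rightmost head = syllable 5.
Secondary stress on 1, 3: ˌpob.tut.ˌsi:p.le.ˈbu.fu:f.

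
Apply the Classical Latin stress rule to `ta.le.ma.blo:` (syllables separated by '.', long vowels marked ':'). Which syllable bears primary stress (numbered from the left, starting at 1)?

Classical Latin: stress the penult if heavy (long vowel or closed), else the antepenult.
Weights: 2 le L, 3 ma L, 4 blo: H.
The penult (syllable 3, ma) is light, so stress falls on the antepenult (syllable 2, le).
Stress on syllable 2: ta.ˈle.ma.blo:.

2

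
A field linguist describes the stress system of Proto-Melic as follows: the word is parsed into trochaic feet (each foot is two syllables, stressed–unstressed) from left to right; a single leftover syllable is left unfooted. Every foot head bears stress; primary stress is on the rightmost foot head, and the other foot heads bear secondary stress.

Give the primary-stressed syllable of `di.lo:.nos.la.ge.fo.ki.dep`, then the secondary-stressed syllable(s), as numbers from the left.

Parse left to right into trochaic (ˈσσ) feet: (ˈdi.lo:) (ˈnos.la) (ˈge.fo) (ˈki.dep).
Foot heads (stressed positions): 1, 3, 5, 7.
End Rule Rightmost: primary stress on the rightmost head = syllable 7.
Secondary stress on 1, 3, 5: ˌdi.lo:.ˌnos.la.ˌge.fo.ˈki.dep.

primary 7, secondary 1, 3, 5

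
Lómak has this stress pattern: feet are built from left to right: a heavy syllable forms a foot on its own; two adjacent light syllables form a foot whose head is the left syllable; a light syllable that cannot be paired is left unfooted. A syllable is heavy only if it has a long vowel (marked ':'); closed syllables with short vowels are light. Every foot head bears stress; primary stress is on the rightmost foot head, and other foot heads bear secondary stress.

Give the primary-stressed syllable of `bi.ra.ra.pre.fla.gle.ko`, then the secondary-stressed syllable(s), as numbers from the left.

Weights: 1 bi L, 2 ra L, 3 ra L, 4 pre L, 5 fla L, 6 gle L, 7 ko L.
Parse left to right (heavy = foot alone; LL = one foot; stranded L unfooted): (ˈbi.ra) (ˈra.pre) (ˈfla.gle) ko.
Foot heads: 1, 3, 5.
Primary stress on the rightmost head = syllable 5.
Secondary stress on 1, 3: ˌbi.ra.ˌra.pre.ˈfla.gle.ko.

primary 5, secondary 1, 3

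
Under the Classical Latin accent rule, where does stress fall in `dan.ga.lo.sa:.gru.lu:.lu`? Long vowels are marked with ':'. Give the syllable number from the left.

6

Classical Latin: stress the penult if heavy (long vowel or closed), else the antepenult.
Weights: 5 gru L, 6 lu: H, 7 lu L.
The penult (syllable 6, lu:) is heavy, so it takes stress.
Stress on syllable 6: dan.ga.lo.sa:.gru.ˈlu:.lu.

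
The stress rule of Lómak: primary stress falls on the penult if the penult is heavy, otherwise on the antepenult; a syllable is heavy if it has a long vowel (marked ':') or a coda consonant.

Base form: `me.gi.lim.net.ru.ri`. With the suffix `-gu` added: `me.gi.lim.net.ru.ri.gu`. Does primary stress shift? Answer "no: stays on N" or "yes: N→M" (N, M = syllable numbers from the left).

yes: 4→5

Base `me.gi.lim.net.ru.ri` (6 syllables):
  Weights: 4 net H, 5 ru L, 6 ri L.
  The penult (syllable 5, ru) is light, so stress falls on the antepenult (syllable 4, net).
  → primary stress on syllable 4.
Suffixed `me.gi.lim.net.ru.ri.gu` (7 syllables):
  Weights: 5 ru L, 6 ri L, 7 gu L.
  The penult (syllable 6, ri) is light, so stress falls on the antepenult (syllable 5, ru).
  → primary stress on syllable 5.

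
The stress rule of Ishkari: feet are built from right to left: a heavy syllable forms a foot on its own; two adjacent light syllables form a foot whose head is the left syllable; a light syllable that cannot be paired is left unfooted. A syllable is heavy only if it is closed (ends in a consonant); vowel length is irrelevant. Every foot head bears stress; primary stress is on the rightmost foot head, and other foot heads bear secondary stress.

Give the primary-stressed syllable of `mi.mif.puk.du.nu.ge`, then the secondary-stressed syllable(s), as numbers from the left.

primary 5, secondary 2, 3

Weights: 1 mi L, 2 mif H, 3 puk H, 4 du L, 5 nu L, 6 ge L.
Parse right to left (heavy = foot alone; LL = one foot; stranded L unfooted): mi (ˈmif) (ˈpuk) du (ˈnu.ge).
Foot heads: 2, 3, 5.
Primary stress on the rightmost head = syllable 5.
Secondary stress on 2, 3: mi.ˌmif.ˌpuk.du.ˈnu.ge.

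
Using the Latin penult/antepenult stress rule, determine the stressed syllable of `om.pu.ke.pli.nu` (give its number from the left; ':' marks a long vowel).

3

Classical Latin: stress the penult if heavy (long vowel or closed), else the antepenult.
Weights: 3 ke L, 4 pli L, 5 nu L.
The penult (syllable 4, pli) is light, so stress falls on the antepenult (syllable 3, ke).
Stress on syllable 3: om.pu.ˈke.pli.nu.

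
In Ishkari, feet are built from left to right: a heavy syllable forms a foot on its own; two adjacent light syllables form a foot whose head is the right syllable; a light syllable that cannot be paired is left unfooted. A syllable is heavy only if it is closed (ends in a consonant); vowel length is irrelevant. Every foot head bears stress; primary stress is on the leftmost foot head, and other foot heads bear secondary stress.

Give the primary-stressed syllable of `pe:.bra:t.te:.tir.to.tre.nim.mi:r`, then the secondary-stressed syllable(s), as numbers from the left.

primary 2, secondary 4, 6, 7, 8

Weights: 1 pe: L, 2 bra:t H, 3 te: L, 4 tir H, 5 to L, 6 tre L, 7 nim H, 8 mi:r H.
Parse left to right (heavy = foot alone; LL = one foot; stranded L unfooted): pe: (ˈbra:t) te: (ˈtir) (to.ˈtre) (ˈnim) (ˈmi:r).
Foot heads: 2, 4, 6, 7, 8.
Primary stress on the leftmost head = syllable 2.
Secondary stress on 4, 6, 7, 8: pe:.ˈbra:t.te:.ˌtir.to.ˌtre.ˌnim.ˌmi:r.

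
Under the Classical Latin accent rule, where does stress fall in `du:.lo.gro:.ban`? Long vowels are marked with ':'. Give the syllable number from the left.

3

Classical Latin: stress the penult if heavy (long vowel or closed), else the antepenult.
Weights: 2 lo L, 3 gro: H, 4 ban H.
The penult (syllable 3, gro:) is heavy, so it takes stress.
Stress on syllable 3: du:.lo.ˈgro:.ban.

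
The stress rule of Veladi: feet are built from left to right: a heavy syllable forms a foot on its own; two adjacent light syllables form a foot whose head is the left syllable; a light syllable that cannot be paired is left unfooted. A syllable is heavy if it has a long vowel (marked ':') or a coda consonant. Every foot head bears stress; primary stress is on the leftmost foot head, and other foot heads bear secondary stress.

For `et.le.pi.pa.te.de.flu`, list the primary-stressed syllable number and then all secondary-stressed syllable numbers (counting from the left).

primary 1, secondary 2, 4, 6

Weights: 1 et H, 2 le L, 3 pi L, 4 pa L, 5 te L, 6 de L, 7 flu L.
Parse left to right (heavy = foot alone; LL = one foot; stranded L unfooted): (ˈet) (ˈle.pi) (ˈpa.te) (ˈde.flu).
Foot heads: 1, 2, 4, 6.
Primary stress on the leftmost head = syllable 1.
Secondary stress on 2, 4, 6: ˈet.ˌle.pi.ˌpa.te.ˌde.flu.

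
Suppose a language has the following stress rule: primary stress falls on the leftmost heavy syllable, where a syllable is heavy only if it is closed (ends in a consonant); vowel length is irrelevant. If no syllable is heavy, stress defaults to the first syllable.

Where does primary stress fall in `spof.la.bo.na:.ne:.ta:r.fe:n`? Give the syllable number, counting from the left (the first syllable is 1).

Weights: 1 spof H, 2 la L, 3 bo L, 4 na: L, 5 ne: L, 6 ta:r H, 7 fe:n H.
Heavy syllables in the domain: 1, 6, 7. The leftmost is syllable 1 (spof).
Primary stress: syllable 1 → ˈspof.la.bo.na:.ne:.ta:r.fe:n.

1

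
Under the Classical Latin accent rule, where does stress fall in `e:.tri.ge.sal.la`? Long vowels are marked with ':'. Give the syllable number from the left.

4

Classical Latin: stress the penult if heavy (long vowel or closed), else the antepenult.
Weights: 3 ge L, 4 sal H, 5 la L.
The penult (syllable 4, sal) is heavy, so it takes stress.
Stress on syllable 4: e:.tri.ge.ˈsal.la.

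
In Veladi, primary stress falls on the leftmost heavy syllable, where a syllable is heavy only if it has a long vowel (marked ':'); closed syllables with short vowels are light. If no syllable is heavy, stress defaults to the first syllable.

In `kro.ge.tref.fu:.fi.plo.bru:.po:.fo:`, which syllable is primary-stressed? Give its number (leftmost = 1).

4

Weights: 1 kro L, 2 ge L, 3 tref L, 4 fu: H, 5 fi L, 6 plo L, 7 bru: H, 8 po: H, 9 fo: H.
Heavy syllables in the domain: 4, 7, 8, 9. The leftmost is syllable 4 (fu:).
Primary stress: syllable 4 → kro.ge.tref.ˈfu:.fi.plo.bru:.po:.fo:.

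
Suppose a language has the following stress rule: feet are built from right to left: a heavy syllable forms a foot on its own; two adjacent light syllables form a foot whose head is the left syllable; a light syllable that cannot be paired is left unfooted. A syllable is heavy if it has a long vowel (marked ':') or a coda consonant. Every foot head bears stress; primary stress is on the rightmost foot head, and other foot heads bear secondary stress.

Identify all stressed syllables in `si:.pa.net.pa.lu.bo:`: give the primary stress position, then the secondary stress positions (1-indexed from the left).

primary 6, secondary 1, 3, 4

Weights: 1 si: H, 2 pa L, 3 net H, 4 pa L, 5 lu L, 6 bo: H.
Parse right to left (heavy = foot alone; LL = one foot; stranded L unfooted): (ˈsi:) pa (ˈnet) (ˈpa.lu) (ˈbo:).
Foot heads: 1, 3, 4, 6.
Primary stress on the rightmost head = syllable 6.
Secondary stress on 1, 3, 4: ˌsi:.pa.ˌnet.ˌpa.lu.ˈbo:.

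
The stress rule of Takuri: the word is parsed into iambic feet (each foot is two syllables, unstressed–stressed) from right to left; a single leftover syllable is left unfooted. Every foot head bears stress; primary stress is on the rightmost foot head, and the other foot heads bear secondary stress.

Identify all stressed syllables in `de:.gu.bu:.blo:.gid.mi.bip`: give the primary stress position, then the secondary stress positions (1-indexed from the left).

primary 7, secondary 3, 5

Parse right to left into iambic (σˈσ) feet: de: (gu.ˈbu:) (blo:.ˈgid) (mi.ˈbip). Syllable 1 is left unfooted.
Foot heads (stressed positions): 3, 5, 7.
End Rule Rightmost: primary stress on the rightmost head = syllable 7.
Secondary stress on 3, 5: de:.gu.ˌbu:.blo:.ˌgid.mi.ˈbip.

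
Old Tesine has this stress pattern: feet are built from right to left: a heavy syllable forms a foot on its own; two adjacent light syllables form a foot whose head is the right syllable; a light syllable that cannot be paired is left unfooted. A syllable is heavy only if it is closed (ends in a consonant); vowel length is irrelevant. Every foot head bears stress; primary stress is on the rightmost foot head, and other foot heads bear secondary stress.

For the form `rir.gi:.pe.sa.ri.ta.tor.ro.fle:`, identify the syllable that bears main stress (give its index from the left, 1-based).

Weights: 1 rir H, 2 gi: L, 3 pe L, 4 sa L, 5 ri L, 6 ta L, 7 tor H, 8 ro L, 9 fle: L.
Parse right to left (heavy = foot alone; LL = one foot; stranded L unfooted): (ˈrir) gi: (pe.ˈsa) (ri.ˈta) (ˈtor) (ro.ˈfle:).
Foot heads: 1, 4, 6, 7, 9.
Primary stress on the rightmost head = syllable 9.
Primary stress: syllable 9 → rir.gi:.pe.sa.ri.ta.tor.ro.ˈfle:.

9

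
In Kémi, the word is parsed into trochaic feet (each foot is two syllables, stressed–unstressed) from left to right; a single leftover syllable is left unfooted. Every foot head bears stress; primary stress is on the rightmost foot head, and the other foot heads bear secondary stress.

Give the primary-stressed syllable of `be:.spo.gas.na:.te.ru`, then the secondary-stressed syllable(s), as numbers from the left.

primary 5, secondary 1, 3

Parse left to right into trochaic (ˈσσ) feet: (ˈbe:.spo) (ˈgas.na:) (ˈte.ru).
Foot heads (stressed positions): 1, 3, 5.
End Rule Rightmost: primary stress on the rightmost head = syllable 5.
Secondary stress on 1, 3: ˌbe:.spo.ˌgas.na:.ˈte.ru.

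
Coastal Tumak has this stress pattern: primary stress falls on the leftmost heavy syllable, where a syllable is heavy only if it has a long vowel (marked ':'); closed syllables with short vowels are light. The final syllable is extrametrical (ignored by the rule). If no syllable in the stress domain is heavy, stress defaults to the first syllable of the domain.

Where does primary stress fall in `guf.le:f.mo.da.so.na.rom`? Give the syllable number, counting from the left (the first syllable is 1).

The final syllable (7, rom) is extrametrical; the stress domain is syllables 1–6.
Weights: 1 guf L, 2 le:f H, 3 mo L, 4 da L, 5 so L, 6 na L.
Heavy syllables in the domain: 2. The leftmost is syllable 2 (le:f).
Primary stress: syllable 2 → guf.ˈle:f.mo.da.so.na.rom.

2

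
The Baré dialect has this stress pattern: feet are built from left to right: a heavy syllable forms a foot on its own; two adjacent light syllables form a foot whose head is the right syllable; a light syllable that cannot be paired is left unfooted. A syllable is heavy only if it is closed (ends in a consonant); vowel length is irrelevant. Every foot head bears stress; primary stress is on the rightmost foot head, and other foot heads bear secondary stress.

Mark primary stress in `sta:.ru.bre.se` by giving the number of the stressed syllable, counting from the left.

Weights: 1 sta: L, 2 ru L, 3 bre L, 4 se L.
Parse left to right (heavy = foot alone; LL = one foot; stranded L unfooted): (sta:.ˈru) (bre.ˈse).
Foot heads: 2, 4.
Primary stress on the rightmost head = syllable 4.
Primary stress: syllable 4 → sta:.ru.bre.ˈse.

4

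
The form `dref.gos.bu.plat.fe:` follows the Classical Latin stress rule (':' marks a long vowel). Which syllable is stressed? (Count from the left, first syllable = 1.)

4

Classical Latin: stress the penult if heavy (long vowel or closed), else the antepenult.
Weights: 3 bu L, 4 plat H, 5 fe: H.
The penult (syllable 4, plat) is heavy, so it takes stress.
Stress on syllable 4: dref.gos.bu.ˈplat.fe:.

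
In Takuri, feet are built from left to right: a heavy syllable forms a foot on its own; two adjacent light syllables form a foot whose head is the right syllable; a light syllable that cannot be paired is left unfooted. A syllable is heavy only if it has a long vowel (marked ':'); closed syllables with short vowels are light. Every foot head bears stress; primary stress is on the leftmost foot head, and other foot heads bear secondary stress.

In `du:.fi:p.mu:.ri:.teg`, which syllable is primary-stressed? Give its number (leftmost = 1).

Weights: 1 du: H, 2 fi:p H, 3 mu: H, 4 ri: H, 5 teg L.
Parse left to right (heavy = foot alone; LL = one foot; stranded L unfooted): (ˈdu:) (ˈfi:p) (ˈmu:) (ˈri:) teg.
Foot heads: 1, 2, 3, 4.
Primary stress on the leftmost head = syllable 1.
Primary stress: syllable 1 → ˈdu:.fi:p.mu:.ri:.teg.

1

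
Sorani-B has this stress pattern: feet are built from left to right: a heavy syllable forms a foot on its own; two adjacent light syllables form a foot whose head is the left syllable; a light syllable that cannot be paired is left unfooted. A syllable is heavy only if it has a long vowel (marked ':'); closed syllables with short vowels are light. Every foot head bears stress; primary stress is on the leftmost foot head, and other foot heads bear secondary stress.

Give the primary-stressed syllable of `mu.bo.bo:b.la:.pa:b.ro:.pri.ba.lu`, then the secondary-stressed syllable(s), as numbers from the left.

Weights: 1 mu L, 2 bo L, 3 bo:b H, 4 la: H, 5 pa:b H, 6 ro: H, 7 pri L, 8 ba L, 9 lu L.
Parse left to right (heavy = foot alone; LL = one foot; stranded L unfooted): (ˈmu.bo) (ˈbo:b) (ˈla:) (ˈpa:b) (ˈro:) (ˈpri.ba) lu.
Foot heads: 1, 3, 4, 5, 6, 7.
Primary stress on the leftmost head = syllable 1.
Secondary stress on 3, 4, 5, 6, 7: ˈmu.bo.ˌbo:b.ˌla:.ˌpa:b.ˌro:.ˌpri.ba.lu.

primary 1, secondary 3, 4, 5, 6, 7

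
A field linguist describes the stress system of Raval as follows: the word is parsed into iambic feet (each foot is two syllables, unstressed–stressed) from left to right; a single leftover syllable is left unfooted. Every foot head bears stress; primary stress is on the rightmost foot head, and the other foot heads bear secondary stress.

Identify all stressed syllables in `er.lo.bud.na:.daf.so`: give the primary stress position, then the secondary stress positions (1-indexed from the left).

primary 6, secondary 2, 4

Parse left to right into iambic (σˈσ) feet: (er.ˈlo) (bud.ˈna:) (daf.ˈso).
Foot heads (stressed positions): 2, 4, 6.
End Rule Rightmost: primary stress on the rightmost head = syllable 6.
Secondary stress on 2, 4: er.ˌlo.bud.ˌna:.daf.ˈso.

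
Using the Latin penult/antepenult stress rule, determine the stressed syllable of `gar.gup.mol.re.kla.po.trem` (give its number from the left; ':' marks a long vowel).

5

Classical Latin: stress the penult if heavy (long vowel or closed), else the antepenult.
Weights: 5 kla L, 6 po L, 7 trem H.
The penult (syllable 6, po) is light, so stress falls on the antepenult (syllable 5, kla).
Stress on syllable 5: gar.gup.mol.re.ˈkla.po.trem.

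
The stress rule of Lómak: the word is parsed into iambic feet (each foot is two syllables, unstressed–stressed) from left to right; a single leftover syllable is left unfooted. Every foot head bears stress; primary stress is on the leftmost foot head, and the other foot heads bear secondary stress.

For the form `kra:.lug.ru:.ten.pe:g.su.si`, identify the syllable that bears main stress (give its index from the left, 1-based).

2

Parse left to right into iambic (σˈσ) feet: (kra:.ˈlug) (ru:.ˈten) (pe:g.ˈsu) si. Syllable 7 is left unfooted.
Foot heads (stressed positions): 2, 4, 6.
End Rule Leftmost: primary stress on the leftmost head = syllable 2.
Primary stress: syllable 2 → kra:.ˈlug.ru:.ten.pe:g.su.si.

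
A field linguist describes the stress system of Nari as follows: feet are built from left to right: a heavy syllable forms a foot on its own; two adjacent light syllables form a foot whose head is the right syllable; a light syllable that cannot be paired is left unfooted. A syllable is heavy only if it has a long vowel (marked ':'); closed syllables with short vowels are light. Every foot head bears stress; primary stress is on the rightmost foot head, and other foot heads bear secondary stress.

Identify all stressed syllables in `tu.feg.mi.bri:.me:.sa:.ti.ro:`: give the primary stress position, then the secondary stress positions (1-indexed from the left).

primary 8, secondary 2, 4, 5, 6

Weights: 1 tu L, 2 feg L, 3 mi L, 4 bri: H, 5 me: H, 6 sa: H, 7 ti L, 8 ro: H.
Parse left to right (heavy = foot alone; LL = one foot; stranded L unfooted): (tu.ˈfeg) mi (ˈbri:) (ˈme:) (ˈsa:) ti (ˈro:).
Foot heads: 2, 4, 5, 6, 8.
Primary stress on the rightmost head = syllable 8.
Secondary stress on 2, 4, 5, 6: tu.ˌfeg.mi.ˌbri:.ˌme:.ˌsa:.ti.ˈro:.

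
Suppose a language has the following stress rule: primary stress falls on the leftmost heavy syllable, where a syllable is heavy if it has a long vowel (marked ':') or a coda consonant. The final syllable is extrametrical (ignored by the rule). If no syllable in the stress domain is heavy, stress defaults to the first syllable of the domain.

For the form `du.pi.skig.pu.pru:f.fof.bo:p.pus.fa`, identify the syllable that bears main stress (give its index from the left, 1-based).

The final syllable (9, fa) is extrametrical; the stress domain is syllables 1–8.
Weights: 1 du L, 2 pi L, 3 skig H, 4 pu L, 5 pru:f H, 6 fof H, 7 bo:p H, 8 pus H.
Heavy syllables in the domain: 3, 5, 6, 7, 8. The leftmost is syllable 3 (skig).
Primary stress: syllable 3 → du.pi.ˈskig.pu.pru:f.fof.bo:p.pus.fa.

3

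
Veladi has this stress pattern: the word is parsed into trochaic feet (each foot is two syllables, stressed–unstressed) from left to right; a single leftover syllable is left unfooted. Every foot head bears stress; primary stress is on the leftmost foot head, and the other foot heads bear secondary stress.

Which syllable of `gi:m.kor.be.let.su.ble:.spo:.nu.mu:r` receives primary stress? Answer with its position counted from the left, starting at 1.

Parse left to right into trochaic (ˈσσ) feet: (ˈgi:m.kor) (ˈbe.let) (ˈsu.ble:) (ˈspo:.nu) mu:r. Syllable 9 is left unfooted.
Foot heads (stressed positions): 1, 3, 5, 7.
End Rule Leftmost: primary stress on the leftmost head = syllable 1.
Primary stress: syllable 1 → ˈgi:m.kor.be.let.su.ble:.spo:.nu.mu:r.

1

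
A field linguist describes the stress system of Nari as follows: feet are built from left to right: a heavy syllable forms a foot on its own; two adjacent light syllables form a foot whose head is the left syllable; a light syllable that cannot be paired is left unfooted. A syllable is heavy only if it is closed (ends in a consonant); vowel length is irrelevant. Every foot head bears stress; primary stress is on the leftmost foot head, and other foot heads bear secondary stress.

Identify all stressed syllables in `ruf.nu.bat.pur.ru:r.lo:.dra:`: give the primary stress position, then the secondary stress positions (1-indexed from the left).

primary 1, secondary 3, 4, 5, 6

Weights: 1 ruf H, 2 nu L, 3 bat H, 4 pur H, 5 ru:r H, 6 lo: L, 7 dra: L.
Parse left to right (heavy = foot alone; LL = one foot; stranded L unfooted): (ˈruf) nu (ˈbat) (ˈpur) (ˈru:r) (ˈlo:.dra:).
Foot heads: 1, 3, 4, 5, 6.
Primary stress on the leftmost head = syllable 1.
Secondary stress on 3, 4, 5, 6: ˈruf.nu.ˌbat.ˌpur.ˌru:r.ˌlo:.dra:.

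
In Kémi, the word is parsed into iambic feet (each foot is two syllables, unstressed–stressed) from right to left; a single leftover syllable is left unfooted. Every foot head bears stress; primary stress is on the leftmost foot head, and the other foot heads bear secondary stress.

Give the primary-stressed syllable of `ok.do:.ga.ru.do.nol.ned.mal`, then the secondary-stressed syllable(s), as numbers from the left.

Parse right to left into iambic (σˈσ) feet: (ok.ˈdo:) (ga.ˈru) (do.ˈnol) (ned.ˈmal).
Foot heads (stressed positions): 2, 4, 6, 8.
End Rule Leftmost: primary stress on the leftmost head = syllable 2.
Secondary stress on 4, 6, 8: ok.ˈdo:.ga.ˌru.do.ˌnol.ned.ˌmal.

primary 2, secondary 4, 6, 8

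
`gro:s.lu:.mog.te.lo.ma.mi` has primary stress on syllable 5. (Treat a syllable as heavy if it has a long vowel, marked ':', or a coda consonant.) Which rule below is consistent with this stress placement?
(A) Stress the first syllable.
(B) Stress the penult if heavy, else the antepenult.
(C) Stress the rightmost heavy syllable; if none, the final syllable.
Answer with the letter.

Rule A → syllable 1 (observed: 5).
Rule B → syllable 5 ✓.
Rule C → syllable 3 (observed: 5).

B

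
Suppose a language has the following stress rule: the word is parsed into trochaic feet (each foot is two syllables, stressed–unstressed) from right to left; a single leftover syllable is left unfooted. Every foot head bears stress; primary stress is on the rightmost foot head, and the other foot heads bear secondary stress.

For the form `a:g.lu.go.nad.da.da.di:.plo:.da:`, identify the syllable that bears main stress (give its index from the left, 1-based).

Parse right to left into trochaic (ˈσσ) feet: a:g (ˈlu.go) (ˈnad.da) (ˈda.di:) (ˈplo:.da:). Syllable 1 is left unfooted.
Foot heads (stressed positions): 2, 4, 6, 8.
End Rule Rightmost: primary stress on the rightmost head = syllable 8.
Primary stress: syllable 8 → a:g.lu.go.nad.da.da.di:.ˈplo:.da:.

8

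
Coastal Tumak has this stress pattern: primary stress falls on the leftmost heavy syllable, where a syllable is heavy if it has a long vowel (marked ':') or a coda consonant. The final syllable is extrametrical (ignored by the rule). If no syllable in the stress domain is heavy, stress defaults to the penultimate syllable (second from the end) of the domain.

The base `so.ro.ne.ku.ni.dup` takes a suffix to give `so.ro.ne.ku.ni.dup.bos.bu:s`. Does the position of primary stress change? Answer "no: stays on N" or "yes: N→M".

yes: 4→6

Base `so.ro.ne.ku.ni.dup` (6 syllables):
  The final syllable (6, dup) is extrametrical; the stress domain is syllables 1–5.
  Weights: 1 so L, 2 ro L, 3 ne L, 4 ku L, 5 ni L.
  No heavy syllable in the domain; default to the penultimate syllable (second from the end) of the domain = syllable 4.
  → primary stress on syllable 4.
Suffixed `so.ro.ne.ku.ni.dup.bos.bu:s` (8 syllables):
  The final syllable (8, bu:s) is extrametrical; the stress domain is syllables 1–7.
  Weights: 1 so L, 2 ro L, 3 ne L, 4 ku L, 5 ni L, 6 dup H, 7 bos H.
  Heavy syllables in the domain: 6, 7. The leftmost is syllable 6 (dup).
  → primary stress on syllable 6.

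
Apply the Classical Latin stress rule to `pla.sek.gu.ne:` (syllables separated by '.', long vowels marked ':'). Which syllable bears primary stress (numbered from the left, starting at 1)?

Classical Latin: stress the penult if heavy (long vowel or closed), else the antepenult.
Weights: 2 sek H, 3 gu L, 4 ne: H.
The penult (syllable 3, gu) is light, so stress falls on the antepenult (syllable 2, sek).
Stress on syllable 2: pla.ˈsek.gu.ne:.

2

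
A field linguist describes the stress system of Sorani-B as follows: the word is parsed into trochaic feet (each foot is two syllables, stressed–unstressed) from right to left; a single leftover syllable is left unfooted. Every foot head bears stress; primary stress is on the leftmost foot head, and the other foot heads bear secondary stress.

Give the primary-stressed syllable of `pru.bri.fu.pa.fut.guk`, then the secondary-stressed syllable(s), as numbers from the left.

primary 1, secondary 3, 5

Parse right to left into trochaic (ˈσσ) feet: (ˈpru.bri) (ˈfu.pa) (ˈfut.guk).
Foot heads (stressed positions): 1, 3, 5.
End Rule Leftmost: primary stress on the leftmost head = syllable 1.
Secondary stress on 3, 5: ˈpru.bri.ˌfu.pa.ˌfut.guk.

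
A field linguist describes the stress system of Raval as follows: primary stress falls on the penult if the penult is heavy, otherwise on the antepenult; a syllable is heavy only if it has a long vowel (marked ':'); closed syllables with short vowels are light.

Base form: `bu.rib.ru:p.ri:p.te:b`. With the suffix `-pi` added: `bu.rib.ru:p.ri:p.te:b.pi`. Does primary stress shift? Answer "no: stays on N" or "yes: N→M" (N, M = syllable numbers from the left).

yes: 4→5

Base `bu.rib.ru:p.ri:p.te:b` (5 syllables):
  Weights: 3 ru:p H, 4 ri:p H, 5 te:b H.
  The penult (syllable 4, ri:p) is heavy, so it takes stress.
  → primary stress on syllable 4.
Suffixed `bu.rib.ru:p.ri:p.te:b.pi` (6 syllables):
  Weights: 4 ri:p H, 5 te:b H, 6 pi L.
  The penult (syllable 5, te:b) is heavy, so it takes stress.
  → primary stress on syllable 5.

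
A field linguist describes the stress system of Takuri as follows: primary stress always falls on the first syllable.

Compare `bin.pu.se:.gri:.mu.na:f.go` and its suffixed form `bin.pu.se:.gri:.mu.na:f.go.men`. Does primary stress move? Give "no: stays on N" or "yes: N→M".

no: stays on 1

Base `bin.pu.se:.gri:.mu.na:f.go` (7 syllables):
  The word has 7 syllables; the first syllable is syllable 1 (bin).
  → primary stress on syllable 1.
Suffixed `bin.pu.se:.gri:.mu.na:f.go.men` (8 syllables):
  The word has 8 syllables; the first syllable is syllable 1 (bin).
  → primary stress on syllable 1.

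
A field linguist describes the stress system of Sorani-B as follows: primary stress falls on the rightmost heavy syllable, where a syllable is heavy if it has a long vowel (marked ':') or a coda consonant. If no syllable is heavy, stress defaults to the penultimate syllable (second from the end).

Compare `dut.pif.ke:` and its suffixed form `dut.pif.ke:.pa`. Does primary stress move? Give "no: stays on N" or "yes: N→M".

Base `dut.pif.ke:` (3 syllables):
  Weights: 1 dut H, 2 pif H, 3 ke: H.
  Heavy syllables in the domain: 1, 2, 3. The rightmost is syllable 3 (ke:).
  → primary stress on syllable 3.
Suffixed `dut.pif.ke:.pa` (4 syllables):
  Weights: 1 dut H, 2 pif H, 3 ke: H, 4 pa L.
  Heavy syllables in the domain: 1, 2, 3. The rightmost is syllable 3 (ke:).
  → primary stress on syllable 3.

no: stays on 3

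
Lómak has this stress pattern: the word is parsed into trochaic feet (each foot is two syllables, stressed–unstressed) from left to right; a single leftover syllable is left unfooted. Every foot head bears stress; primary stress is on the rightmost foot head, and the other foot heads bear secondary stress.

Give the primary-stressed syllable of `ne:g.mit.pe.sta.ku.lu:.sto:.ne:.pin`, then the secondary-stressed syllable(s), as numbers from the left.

Parse left to right into trochaic (ˈσσ) feet: (ˈne:g.mit) (ˈpe.sta) (ˈku.lu:) (ˈsto:.ne:) pin. Syllable 9 is left unfooted.
Foot heads (stressed positions): 1, 3, 5, 7.
End Rule Rightmost: primary stress on the rightmost head = syllable 7.
Secondary stress on 1, 3, 5: ˌne:g.mit.ˌpe.sta.ˌku.lu:.ˈsto:.ne:.pin.

primary 7, secondary 1, 3, 5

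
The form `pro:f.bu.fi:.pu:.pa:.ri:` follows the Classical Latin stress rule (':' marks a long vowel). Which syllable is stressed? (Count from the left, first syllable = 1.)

5

Classical Latin: stress the penult if heavy (long vowel or closed), else the antepenult.
Weights: 4 pu: H, 5 pa: H, 6 ri: H.
The penult (syllable 5, pa:) is heavy, so it takes stress.
Stress on syllable 5: pro:f.bu.fi:.pu:.ˈpa:.ri:.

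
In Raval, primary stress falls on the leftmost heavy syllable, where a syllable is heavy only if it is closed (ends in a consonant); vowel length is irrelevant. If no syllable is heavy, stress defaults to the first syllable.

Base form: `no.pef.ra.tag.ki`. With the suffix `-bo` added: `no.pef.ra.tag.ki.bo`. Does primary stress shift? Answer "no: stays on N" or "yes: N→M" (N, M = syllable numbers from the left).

Base `no.pef.ra.tag.ki` (5 syllables):
  Weights: 1 no L, 2 pef H, 3 ra L, 4 tag H, 5 ki L.
  Heavy syllables in the domain: 2, 4. The leftmost is syllable 2 (pef).
  → primary stress on syllable 2.
Suffixed `no.pef.ra.tag.ki.bo` (6 syllables):
  Weights: 1 no L, 2 pef H, 3 ra L, 4 tag H, 5 ki L, 6 bo L.
  Heavy syllables in the domain: 2, 4. The leftmost is syllable 2 (pef).
  → primary stress on syllable 2.

no: stays on 2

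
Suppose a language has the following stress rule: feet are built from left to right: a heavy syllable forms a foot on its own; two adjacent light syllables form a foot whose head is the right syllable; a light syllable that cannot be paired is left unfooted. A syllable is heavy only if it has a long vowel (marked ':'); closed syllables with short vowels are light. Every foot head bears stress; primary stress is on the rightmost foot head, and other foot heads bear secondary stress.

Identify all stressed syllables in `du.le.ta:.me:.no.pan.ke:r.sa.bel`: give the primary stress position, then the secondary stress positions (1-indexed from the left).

primary 9, secondary 2, 3, 4, 6, 7

Weights: 1 du L, 2 le L, 3 ta: H, 4 me: H, 5 no L, 6 pan L, 7 ke:r H, 8 sa L, 9 bel L.
Parse left to right (heavy = foot alone; LL = one foot; stranded L unfooted): (du.ˈle) (ˈta:) (ˈme:) (no.ˈpan) (ˈke:r) (sa.ˈbel).
Foot heads: 2, 3, 4, 6, 7, 9.
Primary stress on the rightmost head = syllable 9.
Secondary stress on 2, 3, 4, 6, 7: du.ˌle.ˌta:.ˌme:.no.ˌpan.ˌke:r.sa.ˈbel.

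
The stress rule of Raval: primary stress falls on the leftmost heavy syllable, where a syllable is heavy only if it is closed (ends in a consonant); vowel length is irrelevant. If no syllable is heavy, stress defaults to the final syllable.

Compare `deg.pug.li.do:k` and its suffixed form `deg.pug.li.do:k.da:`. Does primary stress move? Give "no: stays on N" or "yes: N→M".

no: stays on 1

Base `deg.pug.li.do:k` (4 syllables):
  Weights: 1 deg H, 2 pug H, 3 li L, 4 do:k H.
  Heavy syllables in the domain: 1, 2, 4. The leftmost is syllable 1 (deg).
  → primary stress on syllable 1.
Suffixed `deg.pug.li.do:k.da:` (5 syllables):
  Weights: 1 deg H, 2 pug H, 3 li L, 4 do:k H, 5 da: L.
  Heavy syllables in the domain: 1, 2, 4. The leftmost is syllable 1 (deg).
  → primary stress on syllable 1.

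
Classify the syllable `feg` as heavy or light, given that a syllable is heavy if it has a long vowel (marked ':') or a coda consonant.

heavy

`feg`: short vowel, closed (coda /g/). Closed → heavy.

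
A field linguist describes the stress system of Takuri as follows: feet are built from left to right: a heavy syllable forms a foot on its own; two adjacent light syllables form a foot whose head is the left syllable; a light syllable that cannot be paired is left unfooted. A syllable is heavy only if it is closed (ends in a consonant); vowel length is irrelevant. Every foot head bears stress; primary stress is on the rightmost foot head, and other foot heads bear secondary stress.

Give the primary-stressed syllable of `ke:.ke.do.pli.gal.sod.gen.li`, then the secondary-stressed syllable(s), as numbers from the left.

primary 7, secondary 1, 3, 5, 6

Weights: 1 ke: L, 2 ke L, 3 do L, 4 pli L, 5 gal H, 6 sod H, 7 gen H, 8 li L.
Parse left to right (heavy = foot alone; LL = one foot; stranded L unfooted): (ˈke:.ke) (ˈdo.pli) (ˈgal) (ˈsod) (ˈgen) li.
Foot heads: 1, 3, 5, 6, 7.
Primary stress on the rightmost head = syllable 7.
Secondary stress on 1, 3, 5, 6: ˌke:.ke.ˌdo.pli.ˌgal.ˌsod.ˈgen.li.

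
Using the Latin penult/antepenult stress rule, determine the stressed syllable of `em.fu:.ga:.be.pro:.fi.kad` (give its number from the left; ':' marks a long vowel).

Classical Latin: stress the penult if heavy (long vowel or closed), else the antepenult.
Weights: 5 pro: H, 6 fi L, 7 kad H.
The penult (syllable 6, fi) is light, so stress falls on the antepenult (syllable 5, pro:).
Stress on syllable 5: em.fu:.ga:.be.ˈpro:.fi.kad.

5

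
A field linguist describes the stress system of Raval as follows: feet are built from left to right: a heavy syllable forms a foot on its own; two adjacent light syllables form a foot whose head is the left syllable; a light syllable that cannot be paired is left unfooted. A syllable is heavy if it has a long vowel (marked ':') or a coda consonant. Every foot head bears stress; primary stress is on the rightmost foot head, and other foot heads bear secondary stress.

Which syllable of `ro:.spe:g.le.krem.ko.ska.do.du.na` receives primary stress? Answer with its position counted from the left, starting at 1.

7

Weights: 1 ro: H, 2 spe:g H, 3 le L, 4 krem H, 5 ko L, 6 ska L, 7 do L, 8 du L, 9 na L.
Parse left to right (heavy = foot alone; LL = one foot; stranded L unfooted): (ˈro:) (ˈspe:g) le (ˈkrem) (ˈko.ska) (ˈdo.du) na.
Foot heads: 1, 2, 4, 5, 7.
Primary stress on the rightmost head = syllable 7.
Primary stress: syllable 7 → ro:.spe:g.le.krem.ko.ska.ˈdo.du.na.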